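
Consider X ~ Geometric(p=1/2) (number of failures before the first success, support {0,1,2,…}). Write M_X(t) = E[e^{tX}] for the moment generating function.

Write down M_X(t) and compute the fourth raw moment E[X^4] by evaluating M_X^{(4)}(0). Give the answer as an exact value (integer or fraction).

E[X^4] = d^4M/dt^4 |_{t=0} = 75

M_X(t) = 1/(2*(1 - e^(t)/2))
dM/dt = e^(t)/(e^(2*t) - 4*e^(t) + 4)
d^2M/dt^2 = (-e^(2*t) - 2*e^(t))/(e^(3*t) - 6*e^(2*t) + 12*e^(t) - 8)
d^3M/dt^3 = (e^(3*t) + 8*e^(2*t) + 4*e^(t))/(e^(4*t) - 8*e^(3*t) + 24*e^(2*t) - 32*e^(t) + 16)
d^4M/dt^4 = (-e^(4*t) - 22*e^(3*t) - 44*e^(2*t) - 8*e^(t))/(e^(5*t) - 10*e^(4*t) + 40*e^(3*t) - 80*e^(2*t) + 80*e^(t) - 32)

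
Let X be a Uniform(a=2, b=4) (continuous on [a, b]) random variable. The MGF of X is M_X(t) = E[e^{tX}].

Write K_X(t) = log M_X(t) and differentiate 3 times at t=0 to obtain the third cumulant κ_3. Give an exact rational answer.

κ_3 = K′′′(0) = 0

M_X(t) = (e^(4*t) - e^(2*t))/(2*t)
K_X(t) = log M_X(t) = -log(t) + log(e^(4*t) - e^(2*t)) - log(2)
K′(t) = (4*t*e^(2*t) - 2*t - e^(2*t) + 1)/(t*e^(2*t) - t)
K′′(t) = (-4*t^2*e^(2*t) + e^(4*t) - 2*e^(2*t) + 1)/(t^2*e^(4*t) - 2*t^2*e^(2*t) + t^2)
K′′′(t) = (8*t^3*e^(4*t) + 8*t^3*e^(2*t) - 2*e^(6*t) + 6*e^(4*t) - 6*e^(2*t) + 2)/(t^3*e^(6*t) - 3*t^3*e^(4*t) + 3*t^3*e^(2*t) - t^3)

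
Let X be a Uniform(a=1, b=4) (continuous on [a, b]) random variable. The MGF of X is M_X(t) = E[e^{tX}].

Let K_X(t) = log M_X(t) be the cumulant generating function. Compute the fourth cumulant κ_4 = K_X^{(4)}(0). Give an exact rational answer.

M_X(t) = (e^(4*t) - e^(t))/(3*t)
K_X(t) = log M_X(t) = -log(t) + log(e^(4*t) - e^(t)) - log(3)
dK/dt = (4*t*e^(3*t) - t - e^(3*t) + 1)/(t*e^(3*t) - t)
d^2K/dt^2 = (-9*t^2*e^(3*t) + e^(6*t) - 2*e^(3*t) + 1)/(t^2*e^(6*t) - 2*t^2*e^(3*t) + t^2)
d^3K/dt^3 = (27*t^3*e^(6*t) + 27*t^3*e^(3*t) - 2*e^(9*t) + 6*e^(6*t) - 6*e^(3*t) + 2)/(t^3*e^(9*t) - 3*t^3*e^(6*t) + 3*t^3*e^(3*t) - t^3)

κ_4 = d^4K/dt^4 |_{t=0} = -27/40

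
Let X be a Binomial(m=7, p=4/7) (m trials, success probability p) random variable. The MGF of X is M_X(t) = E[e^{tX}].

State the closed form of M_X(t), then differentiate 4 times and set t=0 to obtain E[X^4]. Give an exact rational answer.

M_X(t) = (4*e^(t)/7 + 3/7)^7
dM/dt = 16384*e^(7*t)/117649 + 73728*e^(6*t)/117649 + 138240*e^(5*t)/117649 + 138240*e^(4*t)/117649 + 77760*e^(3*t)/117649 + 23328*e^(2*t)/117649 + 2916*e^(t)/117649
d^2M/dt^2 = 16384*e^(7*t)/16807 + 442368*e^(6*t)/117649 + 691200*e^(5*t)/117649 + 552960*e^(4*t)/117649 + 233280*e^(3*t)/117649 + 46656*e^(2*t)/117649 + 2916*e^(t)/117649
d^3M/dt^3 = 16384*e^(7*t)/2401 + 2654208*e^(6*t)/117649 + 3456000*e^(5*t)/117649 + 2211840*e^(4*t)/117649 + 699840*e^(3*t)/117649 + 93312*e^(2*t)/117649 + 2916*e^(t)/117649

E[X^4] = d^4M/dt^4 |_{t=0} = 145660/343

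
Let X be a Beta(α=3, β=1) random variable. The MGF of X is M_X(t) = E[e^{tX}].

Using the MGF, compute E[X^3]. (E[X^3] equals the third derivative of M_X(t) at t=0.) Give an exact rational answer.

M_X(t) = ₁F₁(3; 4; t)
dM/dt = 3*₁F₁(4; 5; t)/4
d^2M/dt^2 = 3*₁F₁(5; 6; t)/5
d^3M/dt^3 = ₁F₁(6; 7; t)/2

E[X^3] = d^3M/dt^3 |_{t=0} = 1/2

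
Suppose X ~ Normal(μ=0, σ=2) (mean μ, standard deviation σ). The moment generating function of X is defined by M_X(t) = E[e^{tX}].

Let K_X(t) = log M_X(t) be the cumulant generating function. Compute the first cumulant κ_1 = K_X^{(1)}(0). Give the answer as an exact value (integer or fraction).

M_X(t) = e^(2*t^2)
K_X(t) = log M_X(t) = 2*t^2
D[K](t) = 4*t

κ_1 = D[K](0) = 0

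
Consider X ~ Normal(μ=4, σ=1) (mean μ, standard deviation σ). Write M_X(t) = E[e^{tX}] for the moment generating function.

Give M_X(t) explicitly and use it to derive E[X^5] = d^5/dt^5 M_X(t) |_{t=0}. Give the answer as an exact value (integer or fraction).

M_X(t) = e^(t^2/2 + 4*t)
M^(5)(t) = t^5*e^(4*t)*e^(t^2/2) + 20*t^4*e^(4*t)*e^(t^2/2) + 170*t^3*e^(4*t)*e^(t^2/2) + 760*t^2*e^(4*t)*e^(t^2/2) + 1775*t*e^(4*t)*e^(t^2/2) + 1724*e^(4*t)*e^(t^2/2)

E[X^5] = M^(5)(0) = 1724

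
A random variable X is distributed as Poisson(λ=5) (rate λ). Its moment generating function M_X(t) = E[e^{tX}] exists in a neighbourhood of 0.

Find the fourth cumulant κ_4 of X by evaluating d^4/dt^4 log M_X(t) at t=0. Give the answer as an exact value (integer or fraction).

κ_4 = K′′′′(0) = 5

M_X(t) = e^(5*e^(t) - 5)
K_X(t) = log M_X(t) = 5*e^(t) - 5
K′(t) = 5*e^(t)
K′′(t) = 5*e^(t)
K′′′(t) = 5*e^(t)
K′′′′(t) = 5*e^(t)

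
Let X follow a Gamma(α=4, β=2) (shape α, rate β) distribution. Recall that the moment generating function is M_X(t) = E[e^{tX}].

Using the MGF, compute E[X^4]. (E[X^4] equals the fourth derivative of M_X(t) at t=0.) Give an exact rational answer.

E[X^4] = D^4[M](0) = 105/2

M_X(t) = 16/(2 - t)^4
D^4[M](t) = 13440/(t^8 - 16*t^7 + 112*t^6 - 448*t^5 + 1120*t^4 - 1792*t^3 + 1792*t^2 - 1024*t + 256)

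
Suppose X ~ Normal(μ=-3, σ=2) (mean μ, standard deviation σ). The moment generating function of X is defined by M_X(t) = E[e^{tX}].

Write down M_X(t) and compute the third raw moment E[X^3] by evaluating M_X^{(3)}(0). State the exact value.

E[X^3] = M^(3)(0) = -63

M_X(t) = e^(2*t^2 - 3*t)
M^(3)(t) = (64*t^3*e^(2*t^2) - 144*t^2*e^(2*t^2) + 156*t*e^(2*t^2) - 63*e^(2*t^2))*e^(-3*t)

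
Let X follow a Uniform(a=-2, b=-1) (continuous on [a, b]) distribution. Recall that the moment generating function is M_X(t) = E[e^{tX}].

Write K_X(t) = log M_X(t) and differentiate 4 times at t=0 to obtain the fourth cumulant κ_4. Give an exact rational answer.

M_X(t) = (e^(-t) - e^(-2*t))/t
K_X(t) = log M_X(t) = -log(t) + log(e^(-t) - e^(-2*t))
dK/dt = (-t*e^(t) + 2*t - e^(t) + 1)/(t*e^(t) - t)
d^2K/dt^2 = (-t^2*e^(t) + e^(2*t) - 2*e^(t) + 1)/(t^2*e^(2*t) - 2*t^2*e^(t) + t^2)
d^3K/dt^3 = (t^3*e^(2*t) + t^3*e^(t) - 2*e^(3*t) + 6*e^(2*t) - 6*e^(t) + 2)/(t^3*e^(3*t) - 3*t^3*e^(2*t) + 3*t^3*e^(t) - t^3)

κ_4 = d^4K/dt^4 |_{t=0} = -1/120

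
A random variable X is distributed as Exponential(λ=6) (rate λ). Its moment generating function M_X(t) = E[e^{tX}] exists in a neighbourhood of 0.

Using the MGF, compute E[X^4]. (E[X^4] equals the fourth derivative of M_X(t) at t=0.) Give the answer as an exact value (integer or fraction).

M_X(t) = 6/(6 - t)
M^(4)(t) = -144/(t^5 - 30*t^4 + 360*t^3 - 2160*t^2 + 6480*t - 7776)

E[X^4] = M^(4)(0) = 1/54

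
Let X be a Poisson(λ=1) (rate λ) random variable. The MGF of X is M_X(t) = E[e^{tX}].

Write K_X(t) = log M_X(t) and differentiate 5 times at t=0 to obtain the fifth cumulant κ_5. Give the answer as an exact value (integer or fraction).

M_X(t) = e^(e^(t) - 1)
K_X(t) = log M_X(t) = e^(t) - 1
K′(t) = e^(t)
K′′(t) = e^(t)
K′′′(t) = e^(t)
K′′′′(t) = e^(t)
K′′′′′(t) = e^(t)

κ_5 = K′′′′′(0) = 1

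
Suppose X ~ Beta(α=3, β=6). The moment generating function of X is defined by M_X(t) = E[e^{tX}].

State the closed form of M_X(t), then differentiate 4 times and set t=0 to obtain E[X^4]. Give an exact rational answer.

M_X(t) = ₁F₁(3; 9; t)
dM/dt = ₁F₁(4; 10; t)/3
d^2M/dt^2 = 2*₁F₁(5; 11; t)/15
d^3M/dt^3 = 2*₁F₁(6; 12; t)/33
d^4M/dt^4 = ₁F₁(7; 13; t)/33

E[X^4] = d^4M/dt^4 |_{t=0} = 1/33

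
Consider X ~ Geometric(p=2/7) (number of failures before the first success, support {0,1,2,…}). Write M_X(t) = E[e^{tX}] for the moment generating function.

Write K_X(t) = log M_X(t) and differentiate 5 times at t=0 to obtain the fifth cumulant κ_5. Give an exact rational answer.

κ_5 = K^(5)(0) = 5565

M_X(t) = 2/(7*(1 - 5*e^(t)/7))
K_X(t) = log M_X(t) = -log(1 - 5*e^(t)/7) - log(7) + log(2)
K^(5)(t) = (-4375*e^(4*t) - 67375*e^(3*t) - 94325*e^(2*t) - 12005*e^(t))/(3125*e^(5*t) - 21875*e^(4*t) + 61250*e^(3*t) - 85750*e^(2*t) + 60025*e^(t) - 16807)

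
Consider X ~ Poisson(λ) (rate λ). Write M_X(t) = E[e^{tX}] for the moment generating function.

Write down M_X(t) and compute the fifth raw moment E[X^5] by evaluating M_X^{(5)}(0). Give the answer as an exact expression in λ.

E[X^5] = D^5[M](0) = λ*(λ^4 + 10*λ^3 + 25*λ^2 + 15*λ + 1)

M_X(t) = e^(λ*(e^(t) - 1))
D^5[M](t) = (λ^5*e^(5*t)*e^(λ*e^(t)) + 10*λ^4*e^(4*t)*e^(λ*e^(t)) + 25*λ^3*e^(3*t)*e^(λ*e^(t)) + 15*λ^2*e^(2*t)*e^(λ*e^(t)) + λ*e^(t)*e^(λ*e^(t)))*e^(-λ)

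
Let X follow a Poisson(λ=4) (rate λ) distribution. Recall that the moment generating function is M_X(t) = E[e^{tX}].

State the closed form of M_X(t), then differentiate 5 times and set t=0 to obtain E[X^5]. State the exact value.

M_X(t) = e^(4*e^(t) - 4)
M′(t) = 4*e^(-4)*e^(t)*e^(4*e^(t))
M′′(t) = (16*e^(2*t)*e^(4*e^(t)) + 4*e^(t)*e^(4*e^(t)))*e^(-4)
M′′′(t) = (64*e^(3*t)*e^(4*e^(t)) + 48*e^(2*t)*e^(4*e^(t)) + 4*e^(t)*e^(4*e^(t)))*e^(-4)
M′′′′(t) = (256*e^(4*t)*e^(4*e^(t)) + 384*e^(3*t)*e^(4*e^(t)) + 112*e^(2*t)*e^(4*e^(t)) + 4*e^(t)*e^(4*e^(t)))*e^(-4)
M′′′′′(t) = (1024*e^(5*t)*e^(4*e^(t)) + 2560*e^(4*t)*e^(4*e^(t)) + 1600*e^(3*t)*e^(4*e^(t)) + 240*e^(2*t)*e^(4*e^(t)) + 4*e^(t)*e^(4*e^(t)))*e^(-4)

E[X^5] = M′′′′′(0) = 5428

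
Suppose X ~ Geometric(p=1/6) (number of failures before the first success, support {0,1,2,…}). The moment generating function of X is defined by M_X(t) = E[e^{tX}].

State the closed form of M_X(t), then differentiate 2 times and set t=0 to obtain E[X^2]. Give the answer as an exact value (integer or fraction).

M_X(t) = 1/(6*(1 - 5*e^(t)/6))
dM/dt = 5*e^(t)/(25*e^(2*t) - 60*e^(t) + 36)
d^2M/dt^2 = (-25*e^(2*t) - 30*e^(t))/(125*e^(3*t) - 450*e^(2*t) + 540*e^(t) - 216)

E[X^2] = d^2M/dt^2 |_{t=0} = 55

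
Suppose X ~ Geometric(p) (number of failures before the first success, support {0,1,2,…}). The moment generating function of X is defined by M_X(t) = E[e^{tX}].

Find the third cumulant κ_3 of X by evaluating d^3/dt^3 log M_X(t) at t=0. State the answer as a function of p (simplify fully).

κ_3 = d^3K/dt^3 |_{t=0} = (p^2 - 3*p + 2)/p^3

M_X(t) = p/(-(1 - p)*e^(t) + 1)
K_X(t) = log M_X(t) = log(p) - log(-(1 - p)*e^(t) + 1)
dK/dt = (-p*e^(t) + e^(t))/(p*e^(t) - e^(t) + 1)
d^2K/dt^2 = (-p*e^(t) + e^(t))/(p^2*e^(2*t) - 2*p*e^(2*t) + 2*p*e^(t) + e^(2*t) - 2*e^(t) + 1)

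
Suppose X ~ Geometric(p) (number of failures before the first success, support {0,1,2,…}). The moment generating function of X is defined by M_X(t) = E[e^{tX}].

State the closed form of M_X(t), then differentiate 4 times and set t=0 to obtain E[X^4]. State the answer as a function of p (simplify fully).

M_X(t) = p/(-(1 - p)*e^(t) + 1)
M′(t) = (-p^2*e^(t) + p*e^(t))/(p^2*e^(2*t) - 2*p*e^(2*t) + 2*p*e^(t) + e^(2*t) - 2*e^(t) + 1)

E[X^4] = M′′′′(0) = 1 - 15/p + 50/p^2 - 60/p^3 + 24/p^4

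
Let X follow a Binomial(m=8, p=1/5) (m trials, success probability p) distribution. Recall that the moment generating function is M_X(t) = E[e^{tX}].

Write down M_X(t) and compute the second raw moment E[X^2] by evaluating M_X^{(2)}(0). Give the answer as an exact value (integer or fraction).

E[X^2] = d^2M/dt^2 |_{t=0} = 96/25

M_X(t) = (e^(t)/5 + 4/5)^8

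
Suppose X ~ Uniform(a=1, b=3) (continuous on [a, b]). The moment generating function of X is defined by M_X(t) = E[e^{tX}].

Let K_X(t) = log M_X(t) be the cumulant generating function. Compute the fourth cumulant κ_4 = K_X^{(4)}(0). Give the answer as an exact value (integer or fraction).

κ_4 = D^4[K](0) = -2/15

M_X(t) = (e^(3*t) - e^(t))/(2*t)
K_X(t) = log M_X(t) = -log(t) + log(e^(3*t) - e^(t)) - log(2)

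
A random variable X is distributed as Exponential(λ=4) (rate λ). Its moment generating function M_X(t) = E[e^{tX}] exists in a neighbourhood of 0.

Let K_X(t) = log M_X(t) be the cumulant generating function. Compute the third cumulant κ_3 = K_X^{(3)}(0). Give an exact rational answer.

M_X(t) = 4/(4 - t)
K_X(t) = log M_X(t) = -log(4 - t) + 2*log(2)
dK/dt = -1/(t - 4)
d^2K/dt^2 = 1/(t^2 - 8*t + 16)
d^3K/dt^3 = -2/(t^3 - 12*t^2 + 48*t - 64)

κ_3 = d^3K/dt^3 |_{t=0} = 1/32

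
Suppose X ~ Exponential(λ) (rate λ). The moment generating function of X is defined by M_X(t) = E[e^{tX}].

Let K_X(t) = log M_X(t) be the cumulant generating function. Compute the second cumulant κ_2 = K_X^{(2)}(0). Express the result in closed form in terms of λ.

M_X(t) = λ/(λ - t)
K_X(t) = log M_X(t) = log(λ) - log(λ - t)
K′(t) = -1/(-λ + t)
K′′(t) = 1/(λ^2 - 2*λ*t + t^2)

κ_2 = K′′(0) = λ^(-2)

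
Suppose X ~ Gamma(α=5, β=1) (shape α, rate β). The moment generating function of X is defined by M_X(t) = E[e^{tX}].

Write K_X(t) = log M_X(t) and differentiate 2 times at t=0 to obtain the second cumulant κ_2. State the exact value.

M_X(t) = (1 - t)^(-5)
K_X(t) = log M_X(t) = -5*log(1 - t)
D^2[K](t) = 5/(t^2 - 2*t + 1)

κ_2 = D^2[K](0) = 5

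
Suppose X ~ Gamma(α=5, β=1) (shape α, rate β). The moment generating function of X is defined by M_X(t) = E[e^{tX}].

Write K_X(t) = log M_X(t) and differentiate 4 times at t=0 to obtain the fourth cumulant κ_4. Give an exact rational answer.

κ_4 = K^(4)(0) = 30

M_X(t) = (1 - t)^(-5)
K_X(t) = log M_X(t) = -5*log(1 - t)
K^(4)(t) = 30/(t^4 - 4*t^3 + 6*t^2 - 4*t + 1)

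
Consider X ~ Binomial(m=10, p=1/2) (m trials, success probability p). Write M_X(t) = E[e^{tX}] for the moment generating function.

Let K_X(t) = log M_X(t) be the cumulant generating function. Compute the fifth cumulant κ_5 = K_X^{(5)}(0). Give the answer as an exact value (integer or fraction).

κ_5 = K′′′′′(0) = 0

M_X(t) = (e^(t)/2 + 1/2)^10
K_X(t) = log M_X(t) = 10*log(e^(t)/2 + 1/2)
K′(t) = 10*e^(t)/(e^(t) + 1)
K′′(t) = 10*e^(t)/(e^(2*t) + 2*e^(t) + 1)
K′′′(t) = (-10*e^(2*t) + 10*e^(t))/(e^(3*t) + 3*e^(2*t) + 3*e^(t) + 1)
K′′′′(t) = (10*e^(3*t) - 40*e^(2*t) + 10*e^(t))/(e^(4*t) + 4*e^(3*t) + 6*e^(2*t) + 4*e^(t) + 1)
K′′′′′(t) = (-10*e^(4*t) + 110*e^(3*t) - 110*e^(2*t) + 10*e^(t))/(e^(5*t) + 5*e^(4*t) + 10*e^(3*t) + 10*e^(2*t) + 5*e^(t) + 1)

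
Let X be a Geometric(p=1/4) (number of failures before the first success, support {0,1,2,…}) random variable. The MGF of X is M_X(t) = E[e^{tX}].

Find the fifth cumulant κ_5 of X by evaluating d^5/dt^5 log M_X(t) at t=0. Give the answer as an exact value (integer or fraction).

M_X(t) = 1/(4*(1 - 3*e^(t)/4))
K_X(t) = log M_X(t) = -log(1 - 3*e^(t)/4) - 2*log(2)
K′(t) = -3*e^(t)/(3*e^(t) - 4)
K′′(t) = 12*e^(t)/(9*e^(2*t) - 24*e^(t) + 16)
K′′′(t) = (-36*e^(2*t) - 48*e^(t))/(27*e^(3*t) - 108*e^(2*t) + 144*e^(t) - 64)
K′′′′(t) = (108*e^(3*t) + 576*e^(2*t) + 192*e^(t))/(81*e^(4*t) - 432*e^(3*t) + 864*e^(2*t) - 768*e^(t) + 256)
K′′′′′(t) = (-324*e^(4*t) - 4752*e^(3*t) - 6336*e^(2*t) - 768*e^(t))/(243*e^(5*t) - 1620*e^(4*t) + 4320*e^(3*t) - 5760*e^(2*t) + 3840*e^(t) - 1024)

κ_5 = K′′′′′(0) = 12180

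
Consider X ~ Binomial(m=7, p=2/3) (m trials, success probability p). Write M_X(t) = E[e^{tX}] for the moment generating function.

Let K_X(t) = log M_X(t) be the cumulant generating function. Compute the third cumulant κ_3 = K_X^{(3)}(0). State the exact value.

κ_3 = D^3[K](0) = -14/27

M_X(t) = (2*e^(t)/3 + 1/3)^7
K_X(t) = log M_X(t) = 7*log(2*e^(t)/3 + 1/3)
D^3[K](t) = (-28*e^(2*t) + 14*e^(t))/(8*e^(3*t) + 12*e^(2*t) + 6*e^(t) + 1)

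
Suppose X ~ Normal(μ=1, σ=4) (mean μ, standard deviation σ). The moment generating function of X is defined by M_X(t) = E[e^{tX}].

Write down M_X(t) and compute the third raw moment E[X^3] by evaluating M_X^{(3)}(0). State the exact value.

M_X(t) = e^(8*t^2 + t)
M′(t) = 16*t*e^(t)*e^(8*t^2) + e^(t)*e^(8*t^2)
M′′(t) = 256*t^2*e^(t)*e^(8*t^2) + 32*t*e^(t)*e^(8*t^2) + 17*e^(t)*e^(8*t^2)
M′′′(t) = 4096*t^3*e^(t)*e^(8*t^2) + 768*t^2*e^(t)*e^(8*t^2) + 816*t*e^(t)*e^(8*t^2) + 49*e^(t)*e^(8*t^2)

E[X^3] = M′′′(0) = 49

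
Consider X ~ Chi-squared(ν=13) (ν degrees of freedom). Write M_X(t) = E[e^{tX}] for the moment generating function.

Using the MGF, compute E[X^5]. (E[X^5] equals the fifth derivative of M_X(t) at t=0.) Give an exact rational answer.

E[X^5] = D^5[M](0) = 1322685

M_X(t) = (1 - 2*t)^(-13/2)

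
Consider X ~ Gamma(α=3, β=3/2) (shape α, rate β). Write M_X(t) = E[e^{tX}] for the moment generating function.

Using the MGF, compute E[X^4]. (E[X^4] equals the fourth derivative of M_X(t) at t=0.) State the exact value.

E[X^4] = D^4[M](0) = 640/9

M_X(t) = 27/(8*(3/2 - t)^3)
D^4[M](t) = -155520/(128*t^7 - 1344*t^6 + 6048*t^5 - 15120*t^4 + 22680*t^3 - 20412*t^2 + 10206*t - 2187)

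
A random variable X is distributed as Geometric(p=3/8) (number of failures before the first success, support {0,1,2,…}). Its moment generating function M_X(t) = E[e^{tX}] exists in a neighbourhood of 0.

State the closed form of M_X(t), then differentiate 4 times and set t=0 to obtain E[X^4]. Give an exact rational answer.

E[X^4] = D^4[M](0) = 10595/27

M_X(t) = 3/(8*(1 - 5*e^(t)/8))
D^4[M](t) = (-1875*e^(4*t) - 33000*e^(3*t) - 52800*e^(2*t) - 7680*e^(t))/(3125*e^(5*t) - 25000*e^(4*t) + 80000*e^(3*t) - 128000*e^(2*t) + 102400*e^(t) - 32768)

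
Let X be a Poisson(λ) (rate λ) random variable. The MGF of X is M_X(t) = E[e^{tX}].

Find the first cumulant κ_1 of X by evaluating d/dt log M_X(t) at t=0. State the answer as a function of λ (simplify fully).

M_X(t) = e^(λ*(e^(t) - 1))
K_X(t) = log M_X(t) = λ*(e^(t) - 1)
D[K](t) = λ*e^(t)

κ_1 = D[K](0) = λ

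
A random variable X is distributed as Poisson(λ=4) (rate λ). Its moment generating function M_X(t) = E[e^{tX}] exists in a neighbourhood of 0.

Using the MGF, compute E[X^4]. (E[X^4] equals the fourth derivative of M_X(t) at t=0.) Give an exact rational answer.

E[X^4] = D^4[M](0) = 756

M_X(t) = e^(4*e^(t) - 4)
D^4[M](t) = (256*e^(4*t)*e^(4*e^(t)) + 384*e^(3*t)*e^(4*e^(t)) + 112*e^(2*t)*e^(4*e^(t)) + 4*e^(t)*e^(4*e^(t)))*e^(-4)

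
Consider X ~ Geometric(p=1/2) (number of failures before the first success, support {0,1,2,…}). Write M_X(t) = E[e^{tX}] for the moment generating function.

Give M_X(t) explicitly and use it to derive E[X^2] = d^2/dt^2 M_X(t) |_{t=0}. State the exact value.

E[X^2] = D^2[M](0) = 3

M_X(t) = 1/(2*(1 - e^(t)/2))
D^2[M](t) = (-e^(2*t) - 2*e^(t))/(e^(3*t) - 6*e^(2*t) + 12*e^(t) - 8)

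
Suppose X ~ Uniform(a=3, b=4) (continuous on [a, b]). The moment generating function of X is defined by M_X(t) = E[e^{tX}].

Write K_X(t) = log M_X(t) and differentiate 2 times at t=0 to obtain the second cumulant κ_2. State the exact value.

M_X(t) = (e^(4*t) - e^(3*t))/t
K_X(t) = log M_X(t) = -log(t) + log(e^(4*t) - e^(3*t))
dK/dt = (4*t*e^(t) - 3*t - e^(t) + 1)/(t*e^(t) - t)
d^2K/dt^2 = (-t^2*e^(t) + e^(2*t) - 2*e^(t) + 1)/(t^2*e^(2*t) - 2*t^2*e^(t) + t^2)

κ_2 = d^2K/dt^2 |_{t=0} = 1/12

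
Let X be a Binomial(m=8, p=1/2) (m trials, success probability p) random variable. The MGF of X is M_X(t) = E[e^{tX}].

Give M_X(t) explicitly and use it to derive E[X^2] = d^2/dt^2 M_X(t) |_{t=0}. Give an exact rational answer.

E[X^2] = D^2[M](0) = 18

M_X(t) = (e^(t)/2 + 1/2)^8
D^2[M](t) = e^(8*t)/4 + 49*e^(7*t)/32 + 63*e^(6*t)/16 + 175*e^(5*t)/32 + 35*e^(4*t)/8 + 63*e^(3*t)/32 + 7*e^(2*t)/16 + e^(t)/32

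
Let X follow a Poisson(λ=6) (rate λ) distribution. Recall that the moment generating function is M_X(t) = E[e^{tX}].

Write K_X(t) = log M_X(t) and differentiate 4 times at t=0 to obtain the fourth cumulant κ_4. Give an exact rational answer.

M_X(t) = e^(6*e^(t) - 6)
K_X(t) = log M_X(t) = 6*e^(t) - 6
K^(4)(t) = 6*e^(t)

κ_4 = K^(4)(0) = 6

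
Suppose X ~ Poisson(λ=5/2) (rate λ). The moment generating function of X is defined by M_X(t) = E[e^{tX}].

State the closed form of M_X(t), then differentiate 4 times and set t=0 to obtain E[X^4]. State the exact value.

M_X(t) = e^(5*e^(t)/2 - 5/2)
D^4[M](t) = (625*e^(4*t)*e^(5*e^(t)/2) + 1500*e^(3*t)*e^(5*e^(t)/2) + 700*e^(2*t)*e^(5*e^(t)/2) + 40*e^(t)*e^(5*e^(t)/2))*e^(-5/2)/16

E[X^4] = D^4[M](0) = 2865/16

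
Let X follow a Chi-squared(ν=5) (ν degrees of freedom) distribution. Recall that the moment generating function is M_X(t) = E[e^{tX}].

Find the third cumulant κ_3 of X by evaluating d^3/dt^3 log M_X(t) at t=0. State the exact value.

M_X(t) = (1 - 2*t)^(-5/2)
K_X(t) = log M_X(t) = -5*log(1 - 2*t)/2
dK/dt = -5/(2*t - 1)
d^2K/dt^2 = 10/(4*t^2 - 4*t + 1)
d^3K/dt^3 = -40/(8*t^3 - 12*t^2 + 6*t - 1)

κ_3 = d^3K/dt^3 |_{t=0} = 40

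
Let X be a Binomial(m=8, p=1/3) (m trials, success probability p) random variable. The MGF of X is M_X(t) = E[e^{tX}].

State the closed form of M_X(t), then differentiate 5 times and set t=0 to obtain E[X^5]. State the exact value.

M_X(t) = (e^(t)/3 + 2/3)^8

E[X^5] = D^5[M](0) = 52016/81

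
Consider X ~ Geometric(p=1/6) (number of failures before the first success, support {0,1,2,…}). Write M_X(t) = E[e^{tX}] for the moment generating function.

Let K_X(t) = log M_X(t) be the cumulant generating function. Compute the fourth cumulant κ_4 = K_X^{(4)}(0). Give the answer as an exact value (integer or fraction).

M_X(t) = 1/(6*(1 - 5*e^(t)/6))
K_X(t) = log M_X(t) = -log(1 - 5*e^(t)/6) - log(6)
K′(t) = -5*e^(t)/(5*e^(t) - 6)
K′′(t) = 30*e^(t)/(25*e^(2*t) - 60*e^(t) + 36)
K′′′(t) = (-150*e^(2*t) - 180*e^(t))/(125*e^(3*t) - 450*e^(2*t) + 540*e^(t) - 216)
K′′′′(t) = (750*e^(3*t) + 3600*e^(2*t) + 1080*e^(t))/(625*e^(4*t) - 3000*e^(3*t) + 5400*e^(2*t) - 4320*e^(t) + 1296)

κ_4 = K′′′′(0) = 5430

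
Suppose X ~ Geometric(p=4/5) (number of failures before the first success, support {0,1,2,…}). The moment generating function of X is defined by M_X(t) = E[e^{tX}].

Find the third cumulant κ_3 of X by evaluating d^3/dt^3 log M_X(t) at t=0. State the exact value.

κ_3 = D^3[K](0) = 15/32

M_X(t) = 4/(5*(1 - e^(t)/5))
K_X(t) = log M_X(t) = -log(1 - e^(t)/5) - log(5) + 2*log(2)
D^3[K](t) = (-5*e^(2*t) - 25*e^(t))/(e^(3*t) - 15*e^(2*t) + 75*e^(t) - 125)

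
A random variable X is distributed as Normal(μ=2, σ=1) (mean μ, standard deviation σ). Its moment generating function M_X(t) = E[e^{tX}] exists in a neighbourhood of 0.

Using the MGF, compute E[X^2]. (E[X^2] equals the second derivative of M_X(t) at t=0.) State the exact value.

M_X(t) = e^(t^2/2 + 2*t)
M′(t) = t*e^(2*t)*e^(t^2/2) + 2*e^(2*t)*e^(t^2/2)
M′′(t) = t^2*e^(2*t)*e^(t^2/2) + 4*t*e^(2*t)*e^(t^2/2) + 5*e^(2*t)*e^(t^2/2)

E[X^2] = M′′(0) = 5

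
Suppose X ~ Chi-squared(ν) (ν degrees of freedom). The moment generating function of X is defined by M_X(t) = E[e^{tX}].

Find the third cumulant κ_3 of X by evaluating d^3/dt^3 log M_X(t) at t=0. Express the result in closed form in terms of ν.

M_X(t) = (1 - 2*t)^(-ν/2)
K_X(t) = log M_X(t) = -ν*log(1 - 2*t)/2
dK/dt = -ν/(2*t - 1)
d^2K/dt^2 = 2*ν/(4*t^2 - 4*t + 1)
d^3K/dt^3 = -8*ν/(8*t^3 - 12*t^2 + 6*t - 1)

κ_3 = d^3K/dt^3 |_{t=0} = 8*ν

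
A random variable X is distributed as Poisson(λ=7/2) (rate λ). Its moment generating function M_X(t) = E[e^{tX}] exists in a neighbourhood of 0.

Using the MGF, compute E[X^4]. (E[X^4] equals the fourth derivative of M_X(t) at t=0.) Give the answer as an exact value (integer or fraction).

E[X^4] = M^(4)(0) = 7945/16

M_X(t) = e^(7*e^(t)/2 - 7/2)
M^(4)(t) = (2401*e^(4*t)*e^(7*e^(t)/2) + 4116*e^(3*t)*e^(7*e^(t)/2) + 1372*e^(2*t)*e^(7*e^(t)/2) + 56*e^(t)*e^(7*e^(t)/2))*e^(-7/2)/16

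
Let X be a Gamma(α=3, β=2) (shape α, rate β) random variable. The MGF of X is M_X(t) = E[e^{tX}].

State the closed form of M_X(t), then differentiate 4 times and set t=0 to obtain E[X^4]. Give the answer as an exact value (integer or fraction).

M_X(t) = 8/(2 - t)^3
M′(t) = 24/(t^4 - 8*t^3 + 24*t^2 - 32*t + 16)
M′′(t) = -96/(t^5 - 10*t^4 + 40*t^3 - 80*t^2 + 80*t - 32)
M′′′(t) = 480/(t^6 - 12*t^5 + 60*t^4 - 160*t^3 + 240*t^2 - 192*t + 64)
M′′′′(t) = -2880/(t^7 - 14*t^6 + 84*t^5 - 280*t^4 + 560*t^3 - 672*t^2 + 448*t - 128)

E[X^4] = M′′′′(0) = 45/2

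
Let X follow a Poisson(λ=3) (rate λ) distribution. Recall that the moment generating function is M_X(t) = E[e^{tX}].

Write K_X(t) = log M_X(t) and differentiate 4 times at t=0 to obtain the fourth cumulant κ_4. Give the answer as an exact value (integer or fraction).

M_X(t) = e^(3*e^(t) - 3)
K_X(t) = log M_X(t) = 3*e^(t) - 3
D^4[K](t) = 3*e^(t)

κ_4 = D^4[K](0) = 3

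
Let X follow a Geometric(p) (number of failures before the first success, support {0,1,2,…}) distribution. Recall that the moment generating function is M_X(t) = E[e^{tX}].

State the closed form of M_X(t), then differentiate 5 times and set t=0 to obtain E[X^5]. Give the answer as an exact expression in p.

E[X^5] = M′′′′′(0) = -1 + 31/p - 180/p^2 + 390/p^3 - 360/p^4 + 120/p^5

M_X(t) = p/(-(1 - p)*e^(t) + 1)
M′(t) = (-p^2*e^(t) + p*e^(t))/(p^2*e^(2*t) - 2*p*e^(2*t) + 2*p*e^(t) + e^(2*t) - 2*e^(t) + 1)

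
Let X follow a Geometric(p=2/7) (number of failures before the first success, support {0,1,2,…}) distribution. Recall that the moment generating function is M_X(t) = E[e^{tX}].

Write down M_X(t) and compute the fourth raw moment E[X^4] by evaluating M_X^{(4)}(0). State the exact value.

M_X(t) = 2/(7*(1 - 5*e^(t)/7))
D^4[M](t) = (-1250*e^(4*t) - 19250*e^(3*t) - 26950*e^(2*t) - 3430*e^(t))/(3125*e^(5*t) - 21875*e^(4*t) + 61250*e^(3*t) - 85750*e^(2*t) + 60025*e^(t) - 16807)

E[X^4] = D^4[M](0) = 1590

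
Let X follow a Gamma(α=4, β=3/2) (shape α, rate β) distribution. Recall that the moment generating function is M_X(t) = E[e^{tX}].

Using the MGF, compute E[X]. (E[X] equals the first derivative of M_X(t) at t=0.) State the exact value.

M_X(t) = 81/(16*(3/2 - t)^4)
M′(t) = -648/(32*t^5 - 240*t^4 + 720*t^3 - 1080*t^2 + 810*t - 243)

E[X] = M′(0) = 8/3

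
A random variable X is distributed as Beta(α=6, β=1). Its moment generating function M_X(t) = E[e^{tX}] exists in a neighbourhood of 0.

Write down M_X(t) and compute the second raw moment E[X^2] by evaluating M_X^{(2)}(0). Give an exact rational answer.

E[X^2] = d^2M/dt^2 |_{t=0} = 3/4

M_X(t) = ₁F₁(6; 7; t)
dM/dt = 6*₁F₁(7; 8; t)/7
d^2M/dt^2 = 3*₁F₁(8; 9; t)/4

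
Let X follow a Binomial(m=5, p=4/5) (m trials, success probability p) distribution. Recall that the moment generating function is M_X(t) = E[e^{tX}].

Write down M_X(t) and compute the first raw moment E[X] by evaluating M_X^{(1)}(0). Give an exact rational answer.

M_X(t) = (4*e^(t)/5 + 1/5)^5
dM/dt = 1024*e^(5*t)/625 + 1024*e^(4*t)/625 + 384*e^(3*t)/625 + 64*e^(2*t)/625 + 4*e^(t)/625

E[X] = dM/dt |_{t=0} = 4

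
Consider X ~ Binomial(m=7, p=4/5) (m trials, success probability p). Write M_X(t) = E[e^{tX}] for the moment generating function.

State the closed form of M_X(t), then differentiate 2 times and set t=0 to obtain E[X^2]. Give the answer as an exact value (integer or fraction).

M_X(t) = (4*e^(t)/5 + 1/5)^7
dM/dt = 114688*e^(7*t)/78125 + 172032*e^(6*t)/78125 + 21504*e^(5*t)/15625 + 7168*e^(4*t)/15625 + 1344*e^(3*t)/15625 + 672*e^(2*t)/78125 + 28*e^(t)/78125
d^2M/dt^2 = 802816*e^(7*t)/78125 + 1032192*e^(6*t)/78125 + 21504*e^(5*t)/3125 + 28672*e^(4*t)/15625 + 4032*e^(3*t)/15625 + 1344*e^(2*t)/78125 + 28*e^(t)/78125

E[X^2] = d^2M/dt^2 |_{t=0} = 812/25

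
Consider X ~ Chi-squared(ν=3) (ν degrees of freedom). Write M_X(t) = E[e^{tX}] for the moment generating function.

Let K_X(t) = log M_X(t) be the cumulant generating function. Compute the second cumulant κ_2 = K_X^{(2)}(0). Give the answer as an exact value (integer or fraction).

M_X(t) = (1 - 2*t)^(-3/2)
K_X(t) = log M_X(t) = -3*log(1 - 2*t)/2
D^2[K](t) = 6/(4*t^2 - 4*t + 1)

κ_2 = D^2[K](0) = 6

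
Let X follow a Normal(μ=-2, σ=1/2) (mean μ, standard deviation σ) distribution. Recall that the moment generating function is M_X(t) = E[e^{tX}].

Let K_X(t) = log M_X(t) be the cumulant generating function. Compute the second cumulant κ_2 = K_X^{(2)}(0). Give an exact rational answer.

κ_2 = K^(2)(0) = 1/4

M_X(t) = e^(t^2/8 - 2*t)
K_X(t) = log M_X(t) = t^2/8 - 2*t
K^(2)(t) = 1/4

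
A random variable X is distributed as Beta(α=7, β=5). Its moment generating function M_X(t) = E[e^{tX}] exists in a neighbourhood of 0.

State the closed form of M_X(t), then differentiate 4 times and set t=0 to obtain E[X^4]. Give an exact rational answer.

M_X(t) = ₁F₁(7; 12; t)
M′(t) = 7*₁F₁(8; 13; t)/12
M′′(t) = 14*₁F₁(9; 14; t)/39
M′′′(t) = 3*₁F₁(10; 15; t)/13
M′′′′(t) = 2*₁F₁(11; 16; t)/13

E[X^4] = M′′′′(0) = 2/13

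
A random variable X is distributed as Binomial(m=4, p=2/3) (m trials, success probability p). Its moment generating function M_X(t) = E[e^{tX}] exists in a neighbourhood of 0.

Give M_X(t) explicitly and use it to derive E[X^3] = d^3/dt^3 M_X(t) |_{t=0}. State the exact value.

E[X^3] = D^3[M](0) = 232/9

M_X(t) = (2*e^(t)/3 + 1/3)^4
D^3[M](t) = 1024*e^(4*t)/81 + 32*e^(3*t)/3 + 64*e^(2*t)/27 + 8*e^(t)/81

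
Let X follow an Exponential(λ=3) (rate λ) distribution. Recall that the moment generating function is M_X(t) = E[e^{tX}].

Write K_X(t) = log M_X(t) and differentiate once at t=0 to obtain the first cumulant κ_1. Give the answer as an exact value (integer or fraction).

κ_1 = K^(1)(0) = 1/3

M_X(t) = 3/(3 - t)
K_X(t) = log M_X(t) = -log(3 - t) + log(3)
K^(1)(t) = -1/(t - 3)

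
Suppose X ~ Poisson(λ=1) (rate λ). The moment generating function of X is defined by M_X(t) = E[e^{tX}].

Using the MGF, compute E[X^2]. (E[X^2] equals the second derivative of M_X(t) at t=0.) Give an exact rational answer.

E[X^2] = M′′(0) = 2

M_X(t) = e^(e^(t) - 1)
M′(t) = e^(-1)*e^(t)*e^(e^(t))
M′′(t) = (e^(2*t)*e^(e^(t)) + e^(t)*e^(e^(t)))*e^(-1)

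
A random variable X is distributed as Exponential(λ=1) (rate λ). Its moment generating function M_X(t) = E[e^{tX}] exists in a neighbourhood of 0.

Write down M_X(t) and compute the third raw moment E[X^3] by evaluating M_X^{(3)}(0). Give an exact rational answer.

M_X(t) = 1/(1 - t)
M^(3)(t) = 6/(t^4 - 4*t^3 + 6*t^2 - 4*t + 1)

E[X^3] = M^(3)(0) = 6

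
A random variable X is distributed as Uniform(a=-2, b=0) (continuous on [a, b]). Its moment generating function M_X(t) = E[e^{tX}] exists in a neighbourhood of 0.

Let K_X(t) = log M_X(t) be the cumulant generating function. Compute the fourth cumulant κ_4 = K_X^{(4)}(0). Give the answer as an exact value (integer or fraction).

κ_4 = d^4K/dt^4 |_{t=0} = -2/15

M_X(t) = (1 - e^(-2*t))/(2*t)
K_X(t) = log M_X(t) = -log(t) + log(1 - e^(-2*t)) - log(2)
dK/dt = (2*t - e^(2*t) + 1)/(t*e^(2*t) - t)
d^2K/dt^2 = (-4*t^2*e^(2*t) + e^(4*t) - 2*e^(2*t) + 1)/(t^2*e^(4*t) - 2*t^2*e^(2*t) + t^2)
d^3K/dt^3 = (8*t^3*e^(4*t) + 8*t^3*e^(2*t) - 2*e^(6*t) + 6*e^(4*t) - 6*e^(2*t) + 2)/(t^3*e^(6*t) - 3*t^3*e^(4*t) + 3*t^3*e^(2*t) - t^3)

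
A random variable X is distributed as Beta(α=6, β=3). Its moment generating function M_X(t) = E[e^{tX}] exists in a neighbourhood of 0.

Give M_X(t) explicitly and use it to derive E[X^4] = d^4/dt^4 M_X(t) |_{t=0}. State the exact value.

E[X^4] = d^4M/dt^4 |_{t=0} = 14/55

M_X(t) = ₁F₁(6; 9; t)
dM/dt = 2*₁F₁(7; 10; t)/3
d^2M/dt^2 = 7*₁F₁(8; 11; t)/15
d^3M/dt^3 = 56*₁F₁(9; 12; t)/165
d^4M/dt^4 = 14*₁F₁(10; 13; t)/55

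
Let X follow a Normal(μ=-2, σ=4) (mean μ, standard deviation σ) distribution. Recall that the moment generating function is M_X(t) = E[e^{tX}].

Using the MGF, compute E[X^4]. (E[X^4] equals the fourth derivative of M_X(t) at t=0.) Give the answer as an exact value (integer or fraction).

E[X^4] = D^4[M](0) = 1168

M_X(t) = e^(8*t^2 - 2*t)
D^4[M](t) = (65536*t^4*e^(8*t^2) - 32768*t^3*e^(8*t^2) + 30720*t^2*e^(8*t^2) - 6656*t*e^(8*t^2) + 1168*e^(8*t^2))*e^(-2*t)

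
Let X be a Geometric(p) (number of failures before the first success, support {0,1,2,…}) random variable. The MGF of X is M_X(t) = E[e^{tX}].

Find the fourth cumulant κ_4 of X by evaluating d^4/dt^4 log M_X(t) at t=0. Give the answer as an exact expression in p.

κ_4 = d^4K/dt^4 |_{t=0} = (-p^3 + 7*p^2 - 12*p + 6)/p^4

M_X(t) = p/(-(1 - p)*e^(t) + 1)
K_X(t) = log M_X(t) = log(p) - log(-(1 - p)*e^(t) + 1)
dK/dt = (-p*e^(t) + e^(t))/(p*e^(t) - e^(t) + 1)
d^2K/dt^2 = (-p*e^(t) + e^(t))/(p^2*e^(2*t) - 2*p*e^(2*t) + 2*p*e^(t) + e^(2*t) - 2*e^(t) + 1)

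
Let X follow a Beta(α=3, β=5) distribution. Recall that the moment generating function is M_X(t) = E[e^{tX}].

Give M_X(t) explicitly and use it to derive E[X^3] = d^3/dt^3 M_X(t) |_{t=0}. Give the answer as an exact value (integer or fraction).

E[X^3] = d^3M/dt^3 |_{t=0} = 1/12

M_X(t) = ₁F₁(3; 8; t)
dM/dt = 3*₁F₁(4; 9; t)/8
d^2M/dt^2 = ₁F₁(5; 10; t)/6
d^3M/dt^3 = ₁F₁(6; 11; t)/12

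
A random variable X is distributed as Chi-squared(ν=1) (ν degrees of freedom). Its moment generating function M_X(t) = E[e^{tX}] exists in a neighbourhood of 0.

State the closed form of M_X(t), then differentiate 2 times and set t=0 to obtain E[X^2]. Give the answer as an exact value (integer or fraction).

M_X(t) = 1/√(1 - 2*t)
M^(2)(t) = 3/(4*t^2*√(1 - 2*t) - 4*t*√(1 - 2*t) + √(1 - 2*t))

E[X^2] = M^(2)(0) = 3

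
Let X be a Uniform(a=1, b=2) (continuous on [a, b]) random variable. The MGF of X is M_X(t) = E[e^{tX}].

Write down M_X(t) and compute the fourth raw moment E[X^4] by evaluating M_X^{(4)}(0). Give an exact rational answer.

M_X(t) = (e^(2*t) - e^(t))/t
M^(4)(t) = (16*t^4*e^(2*t) - t^4*e^(t) - 32*t^3*e^(2*t) + 4*t^3*e^(t) + 48*t^2*e^(2*t) - 12*t^2*e^(t) - 48*t*e^(2*t) + 24*t*e^(t) + 24*e^(2*t) - 24*e^(t))/t^5

E[X^4] = M^(4)(0) = 31/5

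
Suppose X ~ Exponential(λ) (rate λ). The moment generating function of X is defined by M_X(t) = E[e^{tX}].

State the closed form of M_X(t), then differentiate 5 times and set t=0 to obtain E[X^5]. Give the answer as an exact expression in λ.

M_X(t) = λ/(λ - t)
D^5[M](t) = 120*λ/(λ^6 - 6*λ^5*t + 15*λ^4*t^2 - 20*λ^3*t^3 + 15*λ^2*t^4 - 6*λ*t^5 + t^6)

E[X^5] = D^5[M](0) = 120/λ^5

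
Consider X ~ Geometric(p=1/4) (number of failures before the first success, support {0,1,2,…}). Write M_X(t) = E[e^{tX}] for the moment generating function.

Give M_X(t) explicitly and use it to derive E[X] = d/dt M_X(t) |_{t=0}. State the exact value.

M_X(t) = 1/(4*(1 - 3*e^(t)/4))
M^(1)(t) = 3*e^(t)/(9*e^(2*t) - 24*e^(t) + 16)

E[X] = M^(1)(0) = 3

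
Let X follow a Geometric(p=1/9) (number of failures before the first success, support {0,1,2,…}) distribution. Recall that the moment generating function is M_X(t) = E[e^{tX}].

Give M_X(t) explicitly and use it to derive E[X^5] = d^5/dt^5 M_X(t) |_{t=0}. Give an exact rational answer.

M_X(t) = 1/(9*(1 - 8*e^(t)/9))
M′(t) = 8*e^(t)/(64*e^(2*t) - 144*e^(t) + 81)
M′′(t) = (-64*e^(2*t) - 72*e^(t))/(512*e^(3*t) - 1728*e^(2*t) + 1944*e^(t) - 729)
M′′′(t) = (512*e^(3*t) + 2304*e^(2*t) + 648*e^(t))/(4096*e^(4*t) - 18432*e^(3*t) + 31104*e^(2*t) - 23328*e^(t) + 6561)
M′′′′(t) = (-4096*e^(4*t) - 50688*e^(3*t) - 57024*e^(2*t) - 5832*e^(t))/(32768*e^(5*t) - 184320*e^(4*t) + 414720*e^(3*t) - 466560*e^(2*t) + 262440*e^(t) - 59049)

E[X^5] = M′′′′′(0) = 4993928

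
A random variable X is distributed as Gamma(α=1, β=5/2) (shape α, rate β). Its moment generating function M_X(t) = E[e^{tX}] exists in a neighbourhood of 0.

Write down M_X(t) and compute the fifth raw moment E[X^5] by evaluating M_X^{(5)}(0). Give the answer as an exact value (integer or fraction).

E[X^5] = d^5M/dt^5 |_{t=0} = 768/625

M_X(t) = 5/(2*(5/2 - t))
dM/dt = 10/(4*t^2 - 20*t + 25)
d^2M/dt^2 = -40/(8*t^3 - 60*t^2 + 150*t - 125)
d^3M/dt^3 = 240/(16*t^4 - 160*t^3 + 600*t^2 - 1000*t + 625)
d^4M/dt^4 = -1920/(32*t^5 - 400*t^4 + 2000*t^3 - 5000*t^2 + 6250*t - 3125)
d^5M/dt^5 = 19200/(64*t^6 - 960*t^5 + 6000*t^4 - 20000*t^3 + 37500*t^2 - 37500*t + 15625)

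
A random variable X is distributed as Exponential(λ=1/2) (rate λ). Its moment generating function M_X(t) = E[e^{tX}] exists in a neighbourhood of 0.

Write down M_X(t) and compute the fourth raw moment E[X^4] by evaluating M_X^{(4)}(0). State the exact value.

M_X(t) = 1/(2*(1/2 - t))
M′(t) = 2/(4*t^2 - 4*t + 1)
M′′(t) = -8/(8*t^3 - 12*t^2 + 6*t - 1)
M′′′(t) = 48/(16*t^4 - 32*t^3 + 24*t^2 - 8*t + 1)
M′′′′(t) = -384/(32*t^5 - 80*t^4 + 80*t^3 - 40*t^2 + 10*t - 1)

E[X^4] = M′′′′(0) = 384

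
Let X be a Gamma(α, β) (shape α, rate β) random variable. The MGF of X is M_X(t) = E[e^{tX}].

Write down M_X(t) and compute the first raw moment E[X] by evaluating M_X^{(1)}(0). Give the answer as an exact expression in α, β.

M_X(t) = (β/(β - t))^α
D[M](t) = -α*β^α*(1/(β - t))^α/(-β + t)

E[X] = D[M](0) = α/β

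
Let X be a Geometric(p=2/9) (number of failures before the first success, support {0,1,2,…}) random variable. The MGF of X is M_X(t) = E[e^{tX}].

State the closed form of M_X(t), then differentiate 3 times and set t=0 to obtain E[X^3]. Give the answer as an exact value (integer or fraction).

E[X^3] = d^3M/dt^3 |_{t=0} = 1337/4

M_X(t) = 2/(9*(1 - 7*e^(t)/9))
dM/dt = 14*e^(t)/(49*e^(2*t) - 126*e^(t) + 81)
d^2M/dt^2 = (-98*e^(2*t) - 126*e^(t))/(343*e^(3*t) - 1323*e^(2*t) + 1701*e^(t) - 729)
d^3M/dt^3 = (686*e^(3*t) + 3528*e^(2*t) + 1134*e^(t))/(2401*e^(4*t) - 12348*e^(3*t) + 23814*e^(2*t) - 20412*e^(t) + 6561)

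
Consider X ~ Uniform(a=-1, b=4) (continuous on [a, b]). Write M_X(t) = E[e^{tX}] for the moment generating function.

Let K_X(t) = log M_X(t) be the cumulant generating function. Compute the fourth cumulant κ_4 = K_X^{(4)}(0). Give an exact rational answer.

κ_4 = K^(4)(0) = -125/24

M_X(t) = (e^(4*t) - e^(-t))/(5*t)
K_X(t) = log M_X(t) = -log(t) + log(e^(4*t) - e^(-t)) - log(5)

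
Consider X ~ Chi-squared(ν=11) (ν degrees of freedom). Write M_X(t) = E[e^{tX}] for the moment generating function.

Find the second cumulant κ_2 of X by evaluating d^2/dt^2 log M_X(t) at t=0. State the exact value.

M_X(t) = (1 - 2*t)^(-11/2)
K_X(t) = log M_X(t) = -11*log(1 - 2*t)/2
K^(2)(t) = 22/(4*t^2 - 4*t + 1)

κ_2 = K^(2)(0) = 22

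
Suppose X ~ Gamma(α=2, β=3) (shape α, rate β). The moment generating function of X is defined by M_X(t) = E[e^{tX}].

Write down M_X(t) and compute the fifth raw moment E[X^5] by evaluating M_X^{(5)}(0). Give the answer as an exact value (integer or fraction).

M_X(t) = 9/(3 - t)^2
D^5[M](t) = -6480/(t^7 - 21*t^6 + 189*t^5 - 945*t^4 + 2835*t^3 - 5103*t^2 + 5103*t - 2187)

E[X^5] = D^5[M](0) = 80/27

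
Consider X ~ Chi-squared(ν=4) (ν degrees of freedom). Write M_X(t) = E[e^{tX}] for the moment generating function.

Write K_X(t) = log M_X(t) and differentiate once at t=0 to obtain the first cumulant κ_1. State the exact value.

M_X(t) = (1 - 2*t)^(-2)
K_X(t) = log M_X(t) = -2*log(1 - 2*t)
K^(1)(t) = -4/(2*t - 1)

κ_1 = K^(1)(0) = 4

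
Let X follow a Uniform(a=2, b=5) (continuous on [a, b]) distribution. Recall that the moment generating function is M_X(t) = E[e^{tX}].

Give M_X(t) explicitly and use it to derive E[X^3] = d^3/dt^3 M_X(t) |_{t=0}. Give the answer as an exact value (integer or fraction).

E[X^3] = d^3M/dt^3 |_{t=0} = 203/4

M_X(t) = (e^(5*t) - e^(2*t))/(3*t)
dM/dt = (5*t*e^(5*t) - 2*t*e^(2*t) - e^(5*t) + e^(2*t))/(3*t^2)
d^2M/dt^2 = (25*t^2*e^(5*t) - 4*t^2*e^(2*t) - 10*t*e^(5*t) + 4*t*e^(2*t) + 2*e^(5*t) - 2*e^(2*t))/(3*t^3)
d^3M/dt^3 = (125*t^3*e^(5*t) - 8*t^3*e^(2*t) - 75*t^2*e^(5*t) + 12*t^2*e^(2*t) + 30*t*e^(5*t) - 12*t*e^(2*t) - 6*e^(5*t) + 6*e^(2*t))/(3*t^4)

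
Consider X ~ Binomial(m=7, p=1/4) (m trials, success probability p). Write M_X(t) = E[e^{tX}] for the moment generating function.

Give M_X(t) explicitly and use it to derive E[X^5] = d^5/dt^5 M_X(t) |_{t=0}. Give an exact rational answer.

E[X^5] = D^5[M](0) = 20279/128

M_X(t) = (e^(t)/4 + 3/4)^7
D^5[M](t) = 16807*e^(7*t)/16384 + 5103*e^(6*t)/512 + 590625*e^(5*t)/16384 + 945*e^(4*t)/16 + 688905*e^(3*t)/16384 + 5103*e^(2*t)/512 + 5103*e^(t)/16384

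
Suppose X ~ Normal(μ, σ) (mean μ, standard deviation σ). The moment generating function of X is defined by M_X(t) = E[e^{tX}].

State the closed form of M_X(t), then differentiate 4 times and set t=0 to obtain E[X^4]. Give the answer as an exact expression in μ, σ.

E[X^4] = D^4[M](0) = μ^4 + 6*μ^2*σ^2 + 3*σ^4

M_X(t) = e^(μ*t + σ^2*t^2/2)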